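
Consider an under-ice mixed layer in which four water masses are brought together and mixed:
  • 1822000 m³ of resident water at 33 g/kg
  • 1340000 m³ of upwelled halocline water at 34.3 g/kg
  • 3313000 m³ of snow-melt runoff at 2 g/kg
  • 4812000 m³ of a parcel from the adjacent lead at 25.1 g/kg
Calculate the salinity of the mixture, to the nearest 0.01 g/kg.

Conserving salt mass:
salt = 1,822,000×33 + 1,340,000×34.3 + 3,313,000×2 + 4,812,000×25.1 = 60,126,000 + 45,962,000 + 6,626,000 + 120,781,200 = 233,495,200
volume = 1,822,000 + 1,340,000 + 3,313,000 + 4,812,000 = 11,287,000 m³
S = 233,495,200 / 11,287,000 = 20.6871 g/kg

20.69 g/kg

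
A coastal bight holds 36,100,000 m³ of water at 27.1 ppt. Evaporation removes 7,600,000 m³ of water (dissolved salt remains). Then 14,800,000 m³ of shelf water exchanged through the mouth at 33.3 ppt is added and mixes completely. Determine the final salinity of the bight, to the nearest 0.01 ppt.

After evaporation: salt = 36,100,000×27.1 = 978,310,000; volume = 36,100,000 − 7,600,000 = 28,500,000 m³
After mixing: salt = 978,310,000 + 14,800,000×33.3 = 1,471,150,000; volume = 28,500,000 + 14,800,000 = 43,300,000 m³
S = 1,471,150,000 / 43,300,000 = 33.9758 ppt

33.98 ppt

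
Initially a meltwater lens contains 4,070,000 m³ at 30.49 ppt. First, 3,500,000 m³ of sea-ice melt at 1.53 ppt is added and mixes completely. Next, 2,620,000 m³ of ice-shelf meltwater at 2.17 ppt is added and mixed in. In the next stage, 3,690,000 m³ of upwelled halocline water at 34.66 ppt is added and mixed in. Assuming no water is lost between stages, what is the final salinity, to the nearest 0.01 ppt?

18.95 ppt

Mass of salt is conserved:
Initial salt = 4,070,000×30.49 = 124,094,300
After stage 1: salt = 124,094,300 + 3,500,000×1.53 = 129,449,300; volume = 7,570,000 m³; S = 17.1 ppt
After stage 2: salt = 129,449,300 + 2,620,000×2.17 = 135,134,700; volume = 10,190,000 m³; S = 13.262 ppt
After stage 3: salt = 135,134,700 + 3,690,000×34.66 = 263,030,100; volume = 13,880,000 m³
S = 263,030,100 / 13,880,000 = 18.9503 ppt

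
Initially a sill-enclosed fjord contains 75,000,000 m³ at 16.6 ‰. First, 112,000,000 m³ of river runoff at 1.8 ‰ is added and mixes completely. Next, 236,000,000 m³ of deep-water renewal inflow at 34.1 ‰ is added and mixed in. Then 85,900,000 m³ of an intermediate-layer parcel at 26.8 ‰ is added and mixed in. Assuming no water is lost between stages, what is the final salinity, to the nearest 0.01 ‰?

23.18 ‰

Total salt / total volume:
Initial salt = 75,000,000×16.6 = 1,245,000,000
After stage 1: salt = 1,245,000,000 + 112,000,000×1.8 = 1,446,600,000; volume = 187,000,000 m³; S = 7.736 ‰
After stage 2: salt = 1,446,600,000 + 236,000,000×34.1 = 9,494,200,000; volume = 423,000,000 m³; S = 22.445 ‰
After stage 3: salt = 9,494,200,000 + 85,900,000×26.8 = 11,796,320,000; volume = 508,900,000 m³
S = 11,796,320,000 / 508,900,000 = 23.18 ‰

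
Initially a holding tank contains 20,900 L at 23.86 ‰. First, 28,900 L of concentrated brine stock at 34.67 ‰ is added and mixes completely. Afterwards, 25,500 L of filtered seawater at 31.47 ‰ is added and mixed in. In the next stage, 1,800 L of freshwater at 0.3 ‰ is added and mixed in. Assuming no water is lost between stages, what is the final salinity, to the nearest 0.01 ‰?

By conservation of dissolved salt,
Initial salt = 20,900×23.86 = 498,674
After stage 1: salt = 498,674 + 28,900×34.67 = 1,500,637; volume = 49,800 L; S = 30.133 ‰
After stage 2: salt = 1,500,637 + 25,500×31.47 = 2,303,122; volume = 75,300 L; S = 30.586 ‰
After stage 3: salt = 2,303,122 + 1,800×0.3 = 2,303,662; volume = 77,100 L
S = 2,303,662 / 77,100 = 29.8789 ‰

29.88 ‰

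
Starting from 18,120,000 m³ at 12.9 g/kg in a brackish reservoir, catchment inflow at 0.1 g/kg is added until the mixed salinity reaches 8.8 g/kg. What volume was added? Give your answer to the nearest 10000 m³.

Salt balance: 18,120,000×12.9 + V×0.1 = (18,120,000+V)×8.8
233,748,000 + 0.1V = 159,456,000 + 8.8V
74,292,000 = 8.7V
V = 8,539,310.34 m³

8540000 m³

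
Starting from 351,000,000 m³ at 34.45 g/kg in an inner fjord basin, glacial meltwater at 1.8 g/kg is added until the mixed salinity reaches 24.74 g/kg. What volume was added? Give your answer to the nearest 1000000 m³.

Salt balance: 351,000,000×34.45 + V×1.8 = (351,000,000+V)×24.74
12,091,950,000 + 1.8V = 8,683,740,000 + 24.74V
3,408,210,000 = 22.94V
V = 148,570,619.01 m³

149000000 m³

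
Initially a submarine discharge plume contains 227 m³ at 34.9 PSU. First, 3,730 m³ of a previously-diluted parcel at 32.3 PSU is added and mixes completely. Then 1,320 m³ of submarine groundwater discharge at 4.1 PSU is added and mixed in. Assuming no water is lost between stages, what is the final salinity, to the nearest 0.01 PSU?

25.36 PSU

Mass of salt is conserved:
Initial salt = 227×34.9 = 7,922.3
After stage 1: salt = 7,922.3 + 3,730×32.3 = 128,401.3; volume = 3,957 m³; S = 32.449 PSU
After stage 2: salt = 128,401.3 + 1,320×4.1 = 133,813.3; volume = 5,277 m³
S = 133,813.3 / 5,277 = 25.3578 PSU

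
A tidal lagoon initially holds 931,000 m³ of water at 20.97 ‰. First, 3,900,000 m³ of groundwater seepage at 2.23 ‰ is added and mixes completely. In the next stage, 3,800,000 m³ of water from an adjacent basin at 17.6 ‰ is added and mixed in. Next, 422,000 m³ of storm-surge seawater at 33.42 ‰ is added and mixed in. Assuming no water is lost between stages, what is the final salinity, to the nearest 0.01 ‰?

Mass of salt is conserved:
Initial salt = 931,000×20.97 = 19,523,070
After stage 1: salt = 19,523,070 + 3,900,000×2.23 = 28,220,070; volume = 4,831,000 m³; S = 5.841 ‰
After stage 2: salt = 28,220,070 + 3,800,000×17.6 = 95,100,070; volume = 8,631,000 m³; S = 11.018 ‰
After stage 3: salt = 95,100,070 + 422,000×33.42 = 109,203,310; volume = 9,053,000 m³
S = 109,203,310 / 9,053,000 = 12.0627 ‰

12.06 ‰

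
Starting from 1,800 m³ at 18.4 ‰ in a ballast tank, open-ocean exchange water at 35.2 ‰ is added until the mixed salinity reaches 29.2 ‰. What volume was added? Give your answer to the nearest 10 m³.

3240 m³

Salt balance: 1,800×18.4 + V×35.2 = (1,800+V)×29.2
33,120 + 35.2V = 52,560 + 29.2V
19,440 = 6V
V = 3,240 m³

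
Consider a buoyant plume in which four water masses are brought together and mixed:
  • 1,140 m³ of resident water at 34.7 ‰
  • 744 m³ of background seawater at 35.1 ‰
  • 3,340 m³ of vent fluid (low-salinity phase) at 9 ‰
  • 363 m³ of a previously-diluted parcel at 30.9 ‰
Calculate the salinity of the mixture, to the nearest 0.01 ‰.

Total salt / total volume:
salt = 1,140×34.7 + 744×35.1 + 3,340×9 + 363×30.9 = 39,558 + 26,114.4 + 30,060 + 11,216.7 = 106,949.1
volume = 1,140 + 744 + 3,340 + 363 = 5,587 m³
S = 106,949.1 / 5,587 = 19.1425 ‰

19.14 ‰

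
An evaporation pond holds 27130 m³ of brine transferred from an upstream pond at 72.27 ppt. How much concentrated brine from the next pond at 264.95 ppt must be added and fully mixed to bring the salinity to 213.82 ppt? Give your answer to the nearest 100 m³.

75100 m³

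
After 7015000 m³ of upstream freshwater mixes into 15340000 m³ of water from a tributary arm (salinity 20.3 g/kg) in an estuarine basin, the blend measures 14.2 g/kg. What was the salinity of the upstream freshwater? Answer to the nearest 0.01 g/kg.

Salt balance: 15,340,000×20.3 + 7,015,000×S = 22,355,000×14.2
311,402,000 + 7,015,000·S = 317,441,000
S = (317,441,000 − 311,402,000) / 7,015,000 = 0.8609 g/kg

0.86 g/kg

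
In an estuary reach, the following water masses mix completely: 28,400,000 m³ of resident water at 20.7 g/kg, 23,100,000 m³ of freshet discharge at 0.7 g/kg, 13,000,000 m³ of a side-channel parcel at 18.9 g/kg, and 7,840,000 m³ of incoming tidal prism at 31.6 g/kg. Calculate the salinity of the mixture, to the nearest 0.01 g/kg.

15.17 g/kg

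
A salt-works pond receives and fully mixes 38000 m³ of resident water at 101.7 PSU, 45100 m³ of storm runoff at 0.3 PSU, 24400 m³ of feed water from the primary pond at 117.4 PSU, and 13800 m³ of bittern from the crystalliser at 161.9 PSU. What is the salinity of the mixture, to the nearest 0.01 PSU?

74.01 PSU

Total salt / total volume:
salt = 38,000×101.7 + 45,100×0.3 + 24,400×117.4 + 13,800×161.9 = 3,864,600 + 13,530 + 2,864,560 + 2,234,220 = 8,976,910
volume = 38,000 + 45,100 + 24,400 + 13,800 = 121,300 m³
S = 8,976,910 / 121,300 = 74.0059 PSU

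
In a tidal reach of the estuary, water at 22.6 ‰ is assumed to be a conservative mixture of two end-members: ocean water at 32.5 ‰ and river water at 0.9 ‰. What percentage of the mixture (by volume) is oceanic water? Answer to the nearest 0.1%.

Let g be the oceanic fraction. Salt balance per unit volume:
g×32.5 + (1−g)×0.9 = 22.6
g = (22.6 − 0.9) / (32.5 − 0.9) = 21.7/31.6 = 0.6867

68.7%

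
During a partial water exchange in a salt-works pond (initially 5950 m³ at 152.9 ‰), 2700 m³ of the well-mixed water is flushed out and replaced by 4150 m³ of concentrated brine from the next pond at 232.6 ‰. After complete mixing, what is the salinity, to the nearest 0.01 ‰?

197.60 ‰

Remaining after removal: 3,250 m³ at 152.9 ‰ (salt = 496,925)
After addition: salt = 496,925 + 4,150×232.6 = 1,462,215; volume = 7,400 m³
S = 1,462,215 / 7,400 = 197.5966 ‰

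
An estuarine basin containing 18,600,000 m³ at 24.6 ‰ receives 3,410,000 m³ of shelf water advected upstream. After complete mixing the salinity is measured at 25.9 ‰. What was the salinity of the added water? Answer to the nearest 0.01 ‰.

32.99 ‰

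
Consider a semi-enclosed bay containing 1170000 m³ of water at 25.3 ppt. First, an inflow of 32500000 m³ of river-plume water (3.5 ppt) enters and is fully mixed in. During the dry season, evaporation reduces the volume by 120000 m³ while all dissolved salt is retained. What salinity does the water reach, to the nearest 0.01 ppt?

4.27 ppt

After mixing: salt = 1,170,000×25.3 + 32,500,000×3.5 = 143,351,000; volume = 33,670,000 m³
After evaporation: salt unchanged = 143,351,000; volume = 33,670,000 − 120,000 = 33,550,000 m³
S = 143,351,000 / 33,550,000 = 4.2728 ppt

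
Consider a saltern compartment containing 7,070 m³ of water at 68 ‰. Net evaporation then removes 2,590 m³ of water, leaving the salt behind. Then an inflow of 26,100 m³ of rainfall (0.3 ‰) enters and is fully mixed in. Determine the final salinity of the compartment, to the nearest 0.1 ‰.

After evaporation: salt = 7,070×68 = 480,760; volume = 7,070 − 2,590 = 4,480 m³
After mixing: salt = 480,760 + 26,100×0.3 = 488,590; volume = 4,480 + 26,100 = 30,580 m³
S = 488,590 / 30,580 = 15.9774 ‰

16.0 ‰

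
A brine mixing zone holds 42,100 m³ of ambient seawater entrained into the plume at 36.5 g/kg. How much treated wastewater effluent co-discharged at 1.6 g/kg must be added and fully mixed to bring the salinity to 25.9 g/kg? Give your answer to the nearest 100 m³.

18400 m³

Salt balance: 42,100×36.5 + V×1.6 = (42,100+V)×25.9
1,536,650 + 1.6V = 1,090,390 + 25.9V
446,260 = 24.3V
V = 18,364.61 m³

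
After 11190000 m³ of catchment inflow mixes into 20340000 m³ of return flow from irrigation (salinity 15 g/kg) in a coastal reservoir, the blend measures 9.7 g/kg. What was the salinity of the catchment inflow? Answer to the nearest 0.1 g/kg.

Salt balance: 20,340,000×15 + 11,190,000×S = 31,530,000×9.7
305,100,000 + 11,190,000·S = 305,841,000
S = (305,841,000 − 305,100,000) / 11,190,000 = 0.0662 g/kg

0.1 g/kg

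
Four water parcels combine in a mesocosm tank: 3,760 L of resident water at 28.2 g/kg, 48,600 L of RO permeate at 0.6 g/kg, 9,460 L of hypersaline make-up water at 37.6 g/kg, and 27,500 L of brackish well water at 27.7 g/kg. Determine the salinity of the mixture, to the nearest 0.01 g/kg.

Total salt / total volume:
salt = 3,760×28.2 + 48,600×0.6 + 9,460×37.6 + 27,500×27.7 = 106,032 + 29,160 + 355,696 + 761,750 = 1,252,638
volume = 3,760 + 48,600 + 9,460 + 27,500 = 89,320 L
S = 1,252,638 / 89,320 = 14.0242 g/kg

14.02 g/kg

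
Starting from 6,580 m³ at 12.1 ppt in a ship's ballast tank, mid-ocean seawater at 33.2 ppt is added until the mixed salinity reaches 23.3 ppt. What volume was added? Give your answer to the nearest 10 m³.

7440 m³

Salt balance: 6,580×12.1 + V×33.2 = (6,580+V)×23.3
79,618 + 33.2V = 153,314 + 23.3V
73,696 = 9.9V
V = 7,444.04 m³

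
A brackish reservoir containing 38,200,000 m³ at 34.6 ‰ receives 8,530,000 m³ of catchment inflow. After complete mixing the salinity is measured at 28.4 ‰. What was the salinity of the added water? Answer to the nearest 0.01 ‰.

0.63 ‰

Salt balance: 38,200,000×34.6 + 8,530,000×S = 46,730,000×28.4
1,321,720,000 + 8,530,000·S = 1,327,132,000
S = (1,327,132,000 − 1,321,720,000) / 8,530,000 = 0.6345 ‰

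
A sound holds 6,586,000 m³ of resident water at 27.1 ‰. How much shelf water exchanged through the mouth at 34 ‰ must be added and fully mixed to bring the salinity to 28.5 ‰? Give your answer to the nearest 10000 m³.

1680000 m³

Salt balance: 6,586,000×27.1 + V×34 = (6,586,000+V)×28.5
178,480,600 + 34V = 187,701,000 + 28.5V
9,220,400 = 5.5V
V = 1,676,436.36 m³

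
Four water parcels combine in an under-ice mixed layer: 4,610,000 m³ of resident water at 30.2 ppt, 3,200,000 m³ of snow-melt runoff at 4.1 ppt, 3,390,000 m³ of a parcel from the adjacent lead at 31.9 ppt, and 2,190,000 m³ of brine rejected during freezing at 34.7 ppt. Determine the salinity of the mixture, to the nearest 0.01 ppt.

25.13 ppt

Salt balance:
salt = 4,610,000×30.2 + 3,200,000×4.1 + 3,390,000×31.9 + 2,190,000×34.7 = 139,222,000 + 13,120,000 + 108,141,000 + 75,993,000 = 336,476,000
volume = 4,610,000 + 3,200,000 + 3,390,000 + 2,190,000 = 13,390,000 m³
S = 336,476,000 / 13,390,000 = 25.1289 ppt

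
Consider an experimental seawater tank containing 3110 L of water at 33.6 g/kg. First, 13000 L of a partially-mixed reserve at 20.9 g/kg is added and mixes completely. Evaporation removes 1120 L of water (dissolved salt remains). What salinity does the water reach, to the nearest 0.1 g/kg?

25.1 g/kg

After mixing: salt = 3,110×33.6 + 13,000×20.9 = 376,196; volume = 16,110 L
After evaporation: salt unchanged = 376,196; volume = 16,110 − 1,120 = 14,990 L
S = 376,196 / 14,990 = 25.0965 g/kg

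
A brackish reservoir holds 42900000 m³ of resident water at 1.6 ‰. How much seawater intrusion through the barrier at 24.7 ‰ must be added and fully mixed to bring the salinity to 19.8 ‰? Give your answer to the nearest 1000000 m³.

159000000 m³

Salt balance: 42,900,000×1.6 + V×24.7 = (42,900,000+V)×19.8
68,640,000 + 24.7V = 849,420,000 + 19.8V
780,780,000 = 4.9V
V = 159,342,857.14 m³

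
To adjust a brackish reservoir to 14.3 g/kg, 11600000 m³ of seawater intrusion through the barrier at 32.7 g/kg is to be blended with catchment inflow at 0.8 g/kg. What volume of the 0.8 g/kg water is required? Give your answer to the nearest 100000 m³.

15800000 m³

Salt balance: 11,600,000×32.7 + V×0.8 = (11,600,000+V)×14.3
379,320,000 + 0.8V = 165,880,000 + 14.3V
213,440,000 = 13.5V
V = 15,810,370.37 m³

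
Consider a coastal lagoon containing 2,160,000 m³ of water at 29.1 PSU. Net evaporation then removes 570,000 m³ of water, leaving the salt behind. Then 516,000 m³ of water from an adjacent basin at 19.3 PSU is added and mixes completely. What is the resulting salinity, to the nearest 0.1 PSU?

After evaporation: salt = 2,160,000×29.1 = 62,856,000; volume = 2,160,000 − 570,000 = 1,590,000 m³
After mixing: salt = 62,856,000 + 516,000×19.3 = 72,814,800; volume = 1,590,000 + 516,000 = 2,106,000 m³
S = 72,814,800 / 2,106,000 = 34.5749 PSU

34.6 PSU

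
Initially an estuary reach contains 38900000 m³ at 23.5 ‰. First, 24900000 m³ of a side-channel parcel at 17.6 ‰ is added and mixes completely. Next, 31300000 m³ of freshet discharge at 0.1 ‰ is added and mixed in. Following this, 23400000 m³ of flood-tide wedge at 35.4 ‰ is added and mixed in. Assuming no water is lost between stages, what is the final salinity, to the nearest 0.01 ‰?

18.43 ‰

Weighted by volume,
Initial salt = 38,900,000×23.5 = 914,150,000
After stage 1: salt = 914,150,000 + 24,900,000×17.6 = 1,352,390,000; volume = 63,800,000 m³; S = 21.197 ‰
After stage 2: salt = 1,352,390,000 + 31,300,000×0.1 = 1,355,520,000; volume = 95,100,000 m³; S = 14.254 ‰
After stage 3: salt = 1,355,520,000 + 23,400,000×35.4 = 2,183,880,000; volume = 118,500,000 m³
S = 2,183,880,000 / 118,500,000 = 18.4294 ‰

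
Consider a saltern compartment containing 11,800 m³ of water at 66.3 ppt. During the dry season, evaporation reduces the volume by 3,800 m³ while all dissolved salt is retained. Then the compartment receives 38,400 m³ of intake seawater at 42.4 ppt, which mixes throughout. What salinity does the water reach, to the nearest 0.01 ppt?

51.95 ppt

After evaporation: salt = 11,800×66.3 = 782,340; volume = 11,800 − 3,800 = 8,000 m³
After mixing: salt = 782,340 + 38,400×42.4 = 2,410,500; volume = 8,000 + 38,400 = 46,400 m³
S = 2,410,500 / 46,400 = 51.9504 ppt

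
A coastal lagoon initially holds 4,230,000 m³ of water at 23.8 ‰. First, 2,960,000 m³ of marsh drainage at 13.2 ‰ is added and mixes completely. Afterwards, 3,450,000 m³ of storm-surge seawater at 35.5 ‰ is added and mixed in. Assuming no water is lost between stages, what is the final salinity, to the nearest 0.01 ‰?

24.64 ‰

Conserving salt mass:
Initial salt = 4,230,000×23.8 = 100,674,000
After stage 1: salt = 100,674,000 + 2,960,000×13.2 = 139,746,000; volume = 7,190,000 m³; S = 19.436 ‰
After stage 2: salt = 139,746,000 + 3,450,000×35.5 = 262,221,000; volume = 10,640,000 m³
S = 262,221,000 / 10,640,000 = 24.6448 ‰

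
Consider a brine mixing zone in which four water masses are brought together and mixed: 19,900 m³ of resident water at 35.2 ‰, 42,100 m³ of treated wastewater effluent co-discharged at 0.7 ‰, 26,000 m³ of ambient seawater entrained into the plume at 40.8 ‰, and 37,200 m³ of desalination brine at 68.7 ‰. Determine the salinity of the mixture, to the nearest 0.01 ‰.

34.72 ‰

Total salt / total volume:
salt = 19,900×35.2 + 42,100×0.7 + 26,000×40.8 + 37,200×68.7 = 700,480 + 29,470 + 1,060,800 + 2,555,640 = 4,346,390
volume = 19,900 + 42,100 + 26,000 + 37,200 = 125,200 m³
S = 4,346,390 / 125,200 = 34.7156 ‰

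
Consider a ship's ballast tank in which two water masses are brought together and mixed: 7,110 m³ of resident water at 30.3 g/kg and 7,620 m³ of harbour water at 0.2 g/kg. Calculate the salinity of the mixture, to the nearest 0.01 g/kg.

By conservation of dissolved salt,
salt = 7,110×30.3 + 7,620×0.2 = 215,433 + 1,524 = 216,957
volume = 7,110 + 7,620 = 14,730 m³
S = 216,957 / 14,730 = 14.7289 g/kg

14.73 g/kg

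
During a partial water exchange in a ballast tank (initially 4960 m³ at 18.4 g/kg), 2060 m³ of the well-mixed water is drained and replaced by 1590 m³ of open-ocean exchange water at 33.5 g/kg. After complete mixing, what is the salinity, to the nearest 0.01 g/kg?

23.75 g/kg

Remaining after removal: 2,900 m³ at 18.4 g/kg (salt = 53,360)
After addition: salt = 53,360 + 1,590×33.5 = 106,625; volume = 4,490 m³
S = 106,625 / 4,490 = 23.7472 g/kg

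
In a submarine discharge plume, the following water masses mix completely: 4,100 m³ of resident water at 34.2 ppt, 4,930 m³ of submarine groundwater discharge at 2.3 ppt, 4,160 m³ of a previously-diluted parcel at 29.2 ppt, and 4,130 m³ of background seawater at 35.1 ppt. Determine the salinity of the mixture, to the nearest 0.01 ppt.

Mass of salt is conserved:
salt = 4,100×34.2 + 4,930×2.3 + 4,160×29.2 + 4,130×35.1 = 140,220 + 11,339 + 121,472 + 144,963 = 417,994
volume = 4,100 + 4,930 + 4,160 + 4,130 = 17,320 m³
S = 417,994 / 17,320 = 24.1336 ppt

24.13 ppt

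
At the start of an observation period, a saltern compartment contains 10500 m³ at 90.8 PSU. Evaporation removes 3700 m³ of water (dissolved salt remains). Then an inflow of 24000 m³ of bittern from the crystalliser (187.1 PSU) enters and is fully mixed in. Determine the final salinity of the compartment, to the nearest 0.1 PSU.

176.7 PSU

After evaporation: salt = 10,500×90.8 = 953,400; volume = 10,500 − 3,700 = 6,800 m³
After mixing: salt = 953,400 + 24,000×187.1 = 5,443,800; volume = 6,800 + 24,000 = 30,800 m³
S = 5,443,800 / 30,800 = 176.7468 PSU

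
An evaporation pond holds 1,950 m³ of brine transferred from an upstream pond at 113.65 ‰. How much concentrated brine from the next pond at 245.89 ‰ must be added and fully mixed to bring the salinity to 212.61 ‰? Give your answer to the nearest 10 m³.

5800 m³

Salt balance: 1,950×113.65 + V×245.89 = (1,950+V)×212.61
221,617.5 + 245.89V = 414,589.5 + 212.61V
192,972 = 33.28V
V = 5,798.44 m³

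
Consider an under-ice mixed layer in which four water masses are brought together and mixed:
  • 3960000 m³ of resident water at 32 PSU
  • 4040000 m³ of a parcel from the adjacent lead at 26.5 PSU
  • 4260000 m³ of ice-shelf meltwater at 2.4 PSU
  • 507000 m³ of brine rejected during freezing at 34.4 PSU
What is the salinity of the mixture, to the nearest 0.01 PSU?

Weighted by volume,
salt = 3,960,000×32 + 4,040,000×26.5 + 4,260,000×2.4 + 507,000×34.4 = 126,720,000 + 107,060,000 + 10,224,000 + 17,440,800 = 261,444,800
volume = 3,960,000 + 4,040,000 + 4,260,000 + 507,000 = 12,767,000 m³
S = 261,444,800 / 12,767,000 = 20.4782 PSU

20.48 PSU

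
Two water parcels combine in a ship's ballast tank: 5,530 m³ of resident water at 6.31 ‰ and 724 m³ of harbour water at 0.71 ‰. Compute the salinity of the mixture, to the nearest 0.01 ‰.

5.66 ‰

Conserving salt mass:
salt = 5,530×6.31 + 724×0.71 = 34,894.3 + 514.04 = 35,408.34
volume = 5,530 + 724 = 6,254 m³
S = 35,408.34 / 6,254 = 5.6617 ‰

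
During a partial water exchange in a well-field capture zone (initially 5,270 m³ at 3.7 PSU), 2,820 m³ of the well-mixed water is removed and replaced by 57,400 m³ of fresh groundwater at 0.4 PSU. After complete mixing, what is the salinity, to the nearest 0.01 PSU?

Remaining after removal: 2,450 m³ at 3.7 PSU (salt = 9,065)
After addition: salt = 9,065 + 57,400×0.4 = 32,025; volume = 59,850 m³
S = 32,025 / 59,850 = 0.5351 PSU

0.54 PSU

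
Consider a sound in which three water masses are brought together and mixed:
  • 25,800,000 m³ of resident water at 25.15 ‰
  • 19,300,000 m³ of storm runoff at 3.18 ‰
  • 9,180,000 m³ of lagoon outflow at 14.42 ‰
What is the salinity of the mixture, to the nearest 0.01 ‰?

By conservation of dissolved salt,
salt = 25,800,000×25.15 + 19,300,000×3.18 + 9,180,000×14.42 = 648,870,000 + 61,374,000 + 132,375,600 = 842,619,600
volume = 25,800,000 + 19,300,000 + 9,180,000 = 54,280,000 m³
S = 842,619,600 / 54,280,000 = 15.5236 ‰

15.52 ‰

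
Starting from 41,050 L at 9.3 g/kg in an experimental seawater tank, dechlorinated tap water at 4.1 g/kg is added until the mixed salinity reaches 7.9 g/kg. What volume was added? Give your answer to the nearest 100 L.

Salt balance: 41,050×9.3 + V×4.1 = (41,050+V)×7.9
381,765 + 4.1V = 324,295 + 7.9V
57,470 = 3.8V
V = 15,123.68 L

15100 L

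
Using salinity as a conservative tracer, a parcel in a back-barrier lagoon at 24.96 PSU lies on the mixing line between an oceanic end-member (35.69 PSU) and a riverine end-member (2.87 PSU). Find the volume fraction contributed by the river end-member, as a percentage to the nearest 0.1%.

Let f be the freshwater fraction. Salt balance per unit volume:
f×2.87 + (1−f)×35.69 = 24.96
f = (35.69 − 24.96) / (35.69 − 2.87) = 10.73/32.82 = 0.3269

32.7%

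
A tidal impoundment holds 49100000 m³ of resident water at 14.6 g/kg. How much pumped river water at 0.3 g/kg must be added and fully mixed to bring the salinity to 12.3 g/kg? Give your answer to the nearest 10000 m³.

9410000 m³

Salt balance: 49,100,000×14.6 + V×0.3 = (49,100,000+V)×12.3
716,860,000 + 0.3V = 603,930,000 + 12.3V
112,930,000 = 12V
V = 9,410,833.33 m³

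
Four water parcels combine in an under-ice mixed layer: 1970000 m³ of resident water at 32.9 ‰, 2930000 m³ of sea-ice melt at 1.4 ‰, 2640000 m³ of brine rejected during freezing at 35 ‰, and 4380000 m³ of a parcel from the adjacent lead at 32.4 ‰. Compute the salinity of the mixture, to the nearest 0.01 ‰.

Total salt / total volume:
salt = 1,970,000×32.9 + 2,930,000×1.4 + 2,640,000×35 + 4,380,000×32.4 = 64,813,000 + 4,102,000 + 92,400,000 + 141,912,000 = 303,227,000
volume = 1,970,000 + 2,930,000 + 2,640,000 + 4,380,000 = 11,920,000 m³
S = 303,227,000 / 11,920,000 = 25.4385 ‰

25.44 ‰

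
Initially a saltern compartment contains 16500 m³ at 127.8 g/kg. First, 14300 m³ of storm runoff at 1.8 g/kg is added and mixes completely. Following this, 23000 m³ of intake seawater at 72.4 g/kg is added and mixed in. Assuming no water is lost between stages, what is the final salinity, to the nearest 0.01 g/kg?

70.63 g/kg

Total salt / total volume:
Initial salt = 16,500×127.8 = 2,108,700
After stage 1: salt = 2,108,700 + 14,300×1.8 = 2,134,440; volume = 30,800 m³; S = 69.3 g/kg
After stage 2: salt = 2,134,440 + 23,000×72.4 = 3,799,640; volume = 53,800 m³
S = 3,799,640 / 53,800 = 70.6253 g/kg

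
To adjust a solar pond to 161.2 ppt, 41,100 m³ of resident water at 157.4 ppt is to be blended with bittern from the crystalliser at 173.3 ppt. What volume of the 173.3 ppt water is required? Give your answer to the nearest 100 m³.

12900 m³

Salt balance: 41,100×157.4 + V×173.3 = (41,100+V)×161.2
6,469,140 + 173.3V = 6,625,320 + 161.2V
156,180 = 12.1V
V = 12,907.44 m³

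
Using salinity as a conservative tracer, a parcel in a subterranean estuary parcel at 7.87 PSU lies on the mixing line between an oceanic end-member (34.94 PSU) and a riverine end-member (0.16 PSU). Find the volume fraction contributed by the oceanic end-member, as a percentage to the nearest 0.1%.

22.2%

Let g be the oceanic fraction. Salt balance per unit volume:
g×34.94 + (1−g)×0.16 = 7.87
g = (7.87 − 0.16) / (34.94 − 0.16) = 7.71/34.78 = 0.2217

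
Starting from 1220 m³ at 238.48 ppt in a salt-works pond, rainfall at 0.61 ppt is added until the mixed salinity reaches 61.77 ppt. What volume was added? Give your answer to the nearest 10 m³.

3520 m³

Salt balance: 1,220×238.48 + V×0.61 = (1,220+V)×61.77
290,945.6 + 0.61V = 75,359.4 + 61.77V
215,586.2 = 61.16V
V = 3,524.95 m³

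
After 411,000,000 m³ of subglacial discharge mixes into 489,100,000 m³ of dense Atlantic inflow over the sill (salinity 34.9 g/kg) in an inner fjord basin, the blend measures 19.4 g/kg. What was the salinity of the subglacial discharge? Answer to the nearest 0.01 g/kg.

0.95 g/kg

Salt balance: 489,100,000×34.9 + 411,000,000×S = 900,100,000×19.4
17,069,590,000 + 411,000,000·S = 17,461,940,000
S = (17,461,940,000 − 17,069,590,000) / 411,000,000 = 0.9546 g/kg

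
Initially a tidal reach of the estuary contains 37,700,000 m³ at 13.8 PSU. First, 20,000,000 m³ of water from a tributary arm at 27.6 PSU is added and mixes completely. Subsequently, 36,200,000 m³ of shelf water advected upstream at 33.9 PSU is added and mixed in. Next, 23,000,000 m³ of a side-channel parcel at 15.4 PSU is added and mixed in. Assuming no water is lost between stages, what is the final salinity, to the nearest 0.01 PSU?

22.70 PSU

Total salt / total volume:
Initial salt = 37,700,000×13.8 = 520,260,000
After stage 1: salt = 520,260,000 + 20,000,000×27.6 = 1,072,260,000; volume = 57,700,000 m³; S = 18.583 PSU
After stage 2: salt = 1,072,260,000 + 36,200,000×33.9 = 2,299,440,000; volume = 93,900,000 m³; S = 24.488 PSU
After stage 3: salt = 2,299,440,000 + 23,000,000×15.4 = 2,653,640,000; volume = 116,900,000 m³
S = 2,653,640,000 / 116,900,000 = 22.7001 PSU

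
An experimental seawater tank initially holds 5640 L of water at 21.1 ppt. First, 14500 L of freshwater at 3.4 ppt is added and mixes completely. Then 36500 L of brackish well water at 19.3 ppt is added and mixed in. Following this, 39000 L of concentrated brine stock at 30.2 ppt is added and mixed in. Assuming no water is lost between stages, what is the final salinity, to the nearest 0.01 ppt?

21.44 ppt

By conservation of dissolved salt,
Initial salt = 5,640×21.1 = 119,004
After stage 1: salt = 119,004 + 14,500×3.4 = 168,304; volume = 20,140 L; S = 8.357 ppt
After stage 2: salt = 168,304 + 36,500×19.3 = 872,754; volume = 56,640 L; S = 15.409 ppt
After stage 3: salt = 872,754 + 39,000×30.2 = 2,050,554; volume = 95,640 L
S = 2,050,554 / 95,640 = 21.4403 ppt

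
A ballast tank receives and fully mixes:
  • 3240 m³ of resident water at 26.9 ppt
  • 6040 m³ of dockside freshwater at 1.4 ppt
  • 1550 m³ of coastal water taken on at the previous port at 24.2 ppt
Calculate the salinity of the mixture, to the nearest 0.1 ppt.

Weighted by volume,
salt = 3,240×26.9 + 6,040×1.4 + 1,550×24.2 = 87,156 + 8,456 + 37,510 = 133,122
volume = 3,240 + 6,040 + 1,550 = 10,830 m³
S = 133,122 / 10,830 = 12.292 ppt

12.3 ppt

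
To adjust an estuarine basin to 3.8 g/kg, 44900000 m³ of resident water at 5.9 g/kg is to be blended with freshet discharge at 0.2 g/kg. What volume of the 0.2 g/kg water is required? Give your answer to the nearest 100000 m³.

26200000 m³

Salt balance: 44,900,000×5.9 + V×0.2 = (44,900,000+V)×3.8
264,910,000 + 0.2V = 170,620,000 + 3.8V
94,290,000 = 3.6V
V = 26,191,666.67 m³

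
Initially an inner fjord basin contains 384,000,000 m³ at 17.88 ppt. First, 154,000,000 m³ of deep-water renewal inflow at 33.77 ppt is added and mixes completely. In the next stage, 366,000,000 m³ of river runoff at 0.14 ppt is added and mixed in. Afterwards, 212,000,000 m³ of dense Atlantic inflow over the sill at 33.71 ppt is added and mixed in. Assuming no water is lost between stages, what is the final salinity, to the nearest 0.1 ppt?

17.3 ppt

Weighted by volume,
Initial salt = 384,000,000×17.88 = 6,865,920,000
After stage 1: salt = 6,865,920,000 + 154,000,000×33.77 = 12,066,500,000; volume = 538,000,000 m³; S = 22.428 ppt
After stage 2: salt = 12,066,500,000 + 366,000,000×0.14 = 12,117,740,000; volume = 904,000,000 m³; S = 13.405 ppt
After stage 3: salt = 12,117,740,000 + 212,000,000×33.71 = 19,264,260,000; volume = 1,116,000,000 m³
S = 19,264,260,000 / 1,116,000,000 = 17.2619 ppt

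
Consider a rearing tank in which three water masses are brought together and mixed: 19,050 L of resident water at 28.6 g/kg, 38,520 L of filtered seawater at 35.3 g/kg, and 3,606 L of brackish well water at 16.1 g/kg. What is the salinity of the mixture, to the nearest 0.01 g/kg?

Salt balance:
salt = 19,050×28.6 + 38,520×35.3 + 3,606×16.1 = 544,830 + 1,359,756 + 58,056.6 = 1,962,642.6
volume = 19,050 + 38,520 + 3,606 = 61,176 L
S = 1,962,642.6 / 61,176 = 32.0819 g/kg

32.08 g/kg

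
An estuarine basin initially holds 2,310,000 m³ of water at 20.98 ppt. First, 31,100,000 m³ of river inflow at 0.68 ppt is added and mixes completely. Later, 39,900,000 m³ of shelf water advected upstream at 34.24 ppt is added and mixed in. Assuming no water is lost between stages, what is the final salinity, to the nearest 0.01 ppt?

Conserving salt mass:
Initial salt = 2,310,000×20.98 = 48,463,800
After stage 1: salt = 48,463,800 + 31,100,000×0.68 = 69,611,800; volume = 33,410,000 m³; S = 2.084 ppt
After stage 2: salt = 69,611,800 + 39,900,000×34.24 = 1,435,787,800; volume = 73,310,000 m³
S = 1,435,787,800 / 73,310,000 = 19.5852 ppt

19.59 ppt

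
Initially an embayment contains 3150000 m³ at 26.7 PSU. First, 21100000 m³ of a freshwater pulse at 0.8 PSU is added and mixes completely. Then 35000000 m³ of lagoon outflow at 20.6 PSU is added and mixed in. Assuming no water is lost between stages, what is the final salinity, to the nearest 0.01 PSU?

13.87 PSU

Mass of salt is conserved:
Initial salt = 3,150,000×26.7 = 84,105,000
After stage 1: salt = 84,105,000 + 21,100,000×0.8 = 100,985,000; volume = 24,250,000 m³; S = 4.164 PSU
After stage 2: salt = 100,985,000 + 35,000,000×20.6 = 821,985,000; volume = 59,250,000 m³
S = 821,985,000 / 59,250,000 = 13.8732 PSU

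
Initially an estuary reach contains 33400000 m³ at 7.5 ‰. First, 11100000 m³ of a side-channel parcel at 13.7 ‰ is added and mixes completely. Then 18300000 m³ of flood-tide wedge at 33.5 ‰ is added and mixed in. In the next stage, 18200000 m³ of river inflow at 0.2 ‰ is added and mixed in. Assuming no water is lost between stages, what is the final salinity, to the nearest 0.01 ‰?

12.58 ‰

Mass of salt is conserved:
Initial salt = 33,400,000×7.5 = 250,500,000
After stage 1: salt = 250,500,000 + 11,100,000×13.7 = 402,570,000; volume = 44,500,000 m³; S = 9.047 ‰
After stage 2: salt = 402,570,000 + 18,300,000×33.5 = 1,015,620,000; volume = 62,800,000 m³; S = 16.172 ‰
After stage 3: salt = 1,015,620,000 + 18,200,000×0.2 = 1,019,260,000; volume = 81,000,000 m³
S = 1,019,260,000 / 81,000,000 = 12.5835 ‰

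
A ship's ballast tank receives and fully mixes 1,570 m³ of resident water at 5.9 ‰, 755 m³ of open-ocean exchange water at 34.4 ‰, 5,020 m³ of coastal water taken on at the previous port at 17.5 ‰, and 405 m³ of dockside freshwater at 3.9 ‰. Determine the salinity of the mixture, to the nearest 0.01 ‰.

Mass of salt is conserved:
salt = 1,570×5.9 + 755×34.4 + 5,020×17.5 + 405×3.9 = 9,263 + 25,972 + 87,850 + 1,579.5 = 124,664.5
volume = 1,570 + 755 + 5,020 + 405 = 7,750 m³
S = 124,664.5 / 7,750 = 16.0857 ‰

16.09 ‰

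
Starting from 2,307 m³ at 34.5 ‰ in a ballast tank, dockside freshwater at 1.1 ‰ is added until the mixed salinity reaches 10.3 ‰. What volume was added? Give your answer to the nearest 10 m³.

6070 m³

Salt balance: 2,307×34.5 + V×1.1 = (2,307+V)×10.3
79,591.5 + 1.1V = 23,762.1 + 10.3V
55,829.4 = 9.2V
V = 6,068.41 m³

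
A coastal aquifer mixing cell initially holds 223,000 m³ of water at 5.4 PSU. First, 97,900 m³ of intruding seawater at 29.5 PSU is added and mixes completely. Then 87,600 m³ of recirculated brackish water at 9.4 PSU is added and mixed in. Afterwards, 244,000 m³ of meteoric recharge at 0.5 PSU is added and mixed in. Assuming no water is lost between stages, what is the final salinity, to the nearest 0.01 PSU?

Weighted by volume,
Initial salt = 223,000×5.4 = 1,204,200
After stage 1: salt = 1,204,200 + 97,900×29.5 = 4,092,250; volume = 320,900 m³; S = 12.752 PSU
After stage 2: salt = 4,092,250 + 87,600×9.4 = 4,915,690; volume = 408,500 m³; S = 12.034 PSU
After stage 3: salt = 4,915,690 + 244,000×0.5 = 5,037,690; volume = 652,500 m³
S = 5,037,690 / 652,500 = 7.7206 PSU

7.72 PSU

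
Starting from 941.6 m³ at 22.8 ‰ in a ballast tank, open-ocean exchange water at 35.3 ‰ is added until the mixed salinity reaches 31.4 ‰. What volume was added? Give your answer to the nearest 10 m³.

Salt balance: 941.6×22.8 + V×35.3 = (941.6+V)×31.4
21,468.48 + 35.3V = 29,566.24 + 31.4V
8,097.76 = 3.9V
V = 2,076.35 m³

2080 m³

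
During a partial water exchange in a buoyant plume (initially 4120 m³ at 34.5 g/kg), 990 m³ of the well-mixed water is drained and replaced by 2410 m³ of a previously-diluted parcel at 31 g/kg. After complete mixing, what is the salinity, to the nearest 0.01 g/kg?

Remaining after removal: 3,130 m³ at 34.5 g/kg (salt = 107,985)
After addition: salt = 107,985 + 2,410×31 = 182,695; volume = 5,540 m³
S = 182,695 / 5,540 = 32.9774 g/kg

32.98 g/kg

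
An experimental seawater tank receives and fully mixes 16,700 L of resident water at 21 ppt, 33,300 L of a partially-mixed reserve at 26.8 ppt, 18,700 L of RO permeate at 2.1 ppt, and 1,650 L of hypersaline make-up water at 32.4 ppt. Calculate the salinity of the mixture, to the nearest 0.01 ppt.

18.99 ppt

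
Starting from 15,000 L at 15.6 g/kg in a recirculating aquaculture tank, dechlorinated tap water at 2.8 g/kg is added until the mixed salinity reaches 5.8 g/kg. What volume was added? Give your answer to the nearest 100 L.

49000 L

Salt balance: 15,000×15.6 + V×2.8 = (15,000+V)×5.8
234,000 + 2.8V = 87,000 + 5.8V
147,000 = 3V
V = 49,000 L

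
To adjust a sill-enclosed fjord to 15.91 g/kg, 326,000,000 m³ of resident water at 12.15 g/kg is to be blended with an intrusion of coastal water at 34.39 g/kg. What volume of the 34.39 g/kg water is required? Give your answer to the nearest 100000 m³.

66300000 m³

Salt balance: 326,000,000×12.15 + V×34.39 = (326,000,000+V)×15.91
3,960,900,000 + 34.39V = 5,186,660,000 + 15.91V
1,225,760,000 = 18.48V
V = 66,329,004.33 m³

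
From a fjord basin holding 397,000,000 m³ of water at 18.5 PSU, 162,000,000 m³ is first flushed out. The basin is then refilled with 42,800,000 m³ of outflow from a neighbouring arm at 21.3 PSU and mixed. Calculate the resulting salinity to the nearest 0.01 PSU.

Remaining after removal: 235,000,000 m³ at 18.5 PSU (salt = 4,347,500,000)
After addition: salt = 4,347,500,000 + 42,800,000×21.3 = 5,259,140,000; volume = 277,800,000 m³
S = 5,259,140,000 / 277,800,000 = 18.9314 PSU

18.93 PSU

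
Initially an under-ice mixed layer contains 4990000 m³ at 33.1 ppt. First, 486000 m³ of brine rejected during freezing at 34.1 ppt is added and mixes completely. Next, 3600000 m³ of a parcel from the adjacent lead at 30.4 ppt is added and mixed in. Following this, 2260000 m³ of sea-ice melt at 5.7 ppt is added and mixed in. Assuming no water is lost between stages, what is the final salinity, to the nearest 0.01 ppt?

Salt balance:
Initial salt = 4,990,000×33.1 = 165,169,000
After stage 1: salt = 165,169,000 + 486,000×34.1 = 181,741,600; volume = 5,476,000 m³; S = 33.189 ppt
After stage 2: salt = 181,741,600 + 3,600,000×30.4 = 291,181,600; volume = 9,076,000 m³; S = 32.083 ppt
After stage 3: salt = 291,181,600 + 2,260,000×5.7 = 304,063,600; volume = 11,336,000 m³
S = 304,063,600 / 11,336,000 = 26.8228 ppt

26.82 ppt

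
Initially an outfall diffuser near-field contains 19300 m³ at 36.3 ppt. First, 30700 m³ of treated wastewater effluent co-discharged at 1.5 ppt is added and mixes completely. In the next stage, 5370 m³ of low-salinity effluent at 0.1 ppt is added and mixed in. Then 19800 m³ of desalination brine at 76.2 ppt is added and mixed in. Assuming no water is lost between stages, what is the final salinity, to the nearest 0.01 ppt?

30.01 ppt

Total salt / total volume:
Initial salt = 19,300×36.3 = 700,590
After stage 1: salt = 700,590 + 30,700×1.5 = 746,640; volume = 50,000 m³; S = 14.933 ppt
After stage 2: salt = 746,640 + 5,370×0.1 = 747,177; volume = 55,370 m³; S = 13.494 ppt
After stage 3: salt = 747,177 + 19,800×76.2 = 2,255,937; volume = 75,170 m³
S = 2,255,937 / 75,170 = 30.0111 ppt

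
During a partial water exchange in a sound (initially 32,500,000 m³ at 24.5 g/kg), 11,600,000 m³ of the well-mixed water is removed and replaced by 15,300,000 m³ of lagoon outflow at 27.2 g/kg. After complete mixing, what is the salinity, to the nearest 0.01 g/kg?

25.64 g/kg

Remaining after removal: 20,900,000 m³ at 24.5 g/kg (salt = 512,050,000)
After addition: salt = 512,050,000 + 15,300,000×27.2 = 928,210,000; volume = 36,200,000 m³
S = 928,210,000 / 36,200,000 = 25.6412 g/kg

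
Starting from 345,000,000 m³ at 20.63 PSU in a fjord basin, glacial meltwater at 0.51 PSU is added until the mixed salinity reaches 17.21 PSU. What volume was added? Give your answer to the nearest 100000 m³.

70700000 m³

Salt balance: 345,000,000×20.63 + V×0.51 = (345,000,000+V)×17.21
7,117,350,000 + 0.51V = 5,937,450,000 + 17.21V
1,179,900,000 = 16.7V
V = 70,652,694.61 m³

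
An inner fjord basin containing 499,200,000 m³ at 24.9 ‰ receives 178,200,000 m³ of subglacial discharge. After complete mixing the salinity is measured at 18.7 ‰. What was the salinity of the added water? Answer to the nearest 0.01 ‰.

Salt balance: 499,200,000×24.9 + 178,200,000×S = 677,400,000×18.7
12,430,080,000 + 178,200,000·S = 12,667,380,000
S = (12,667,380,000 − 12,430,080,000) / 178,200,000 = 1.3316 ‰

1.33 ‰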